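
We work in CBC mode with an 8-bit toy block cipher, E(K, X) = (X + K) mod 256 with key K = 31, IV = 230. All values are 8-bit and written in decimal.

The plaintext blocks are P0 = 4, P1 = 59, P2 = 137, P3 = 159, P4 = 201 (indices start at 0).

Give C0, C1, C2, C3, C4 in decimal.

CBC encryption: C_i = E(K, P_i ⊕ C_{i−1}), with C_{−1} = IV.
C0: P0 ⊕ 230 = 226; E(K, 226) = 1.
C1: P1 ⊕ 1 = 58; E(K, 58) = 89.
C2: P2 ⊕ 89 = 208; E(K, 208) = 239.
C3: P3 ⊕ 239 = 112; E(K, 112) = 143.
C4: P4 ⊕ 143 = 70; E(K, 70) = 101.

C0 = 1, C1 = 89, C2 = 239, C3 = 143, C4 = 101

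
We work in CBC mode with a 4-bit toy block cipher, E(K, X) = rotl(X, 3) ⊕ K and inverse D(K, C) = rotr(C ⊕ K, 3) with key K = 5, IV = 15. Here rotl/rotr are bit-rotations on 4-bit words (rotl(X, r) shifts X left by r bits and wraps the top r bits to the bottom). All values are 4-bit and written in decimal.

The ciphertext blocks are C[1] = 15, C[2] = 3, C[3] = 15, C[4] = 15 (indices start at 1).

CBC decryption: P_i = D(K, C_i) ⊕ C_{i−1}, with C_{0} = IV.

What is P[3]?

P[3]: D(K, 15) = 5; 5 ⊕ 3 = 6.

P[3] = 6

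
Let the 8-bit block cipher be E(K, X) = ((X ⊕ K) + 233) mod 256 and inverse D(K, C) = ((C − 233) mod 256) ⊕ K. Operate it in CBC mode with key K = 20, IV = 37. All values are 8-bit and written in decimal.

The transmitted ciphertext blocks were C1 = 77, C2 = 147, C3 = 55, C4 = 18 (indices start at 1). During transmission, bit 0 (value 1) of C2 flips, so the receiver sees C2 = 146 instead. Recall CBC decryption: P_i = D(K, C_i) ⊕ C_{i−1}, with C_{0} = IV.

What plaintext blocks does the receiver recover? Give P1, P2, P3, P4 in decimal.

Only C2 changed, to 146. In CBC, a change in C_i garbles P_i and flips the same bit in P_{i+1}. Decrypting the received ciphertext:
P1: D(K, 77) = 112; 112 ⊕ 37 = 85.
P2: D(K, 146) = 189; 189 ⊕ 77 = 240.
P3: D(K, 55) = 90; 90 ⊕ 146 = 200.
P4: D(K, 18) = 61; 61 ⊕ 55 = 10.
Blocks that differ from the original plaintext: P2, P3.

P1 = 85, P2 = 240, P3 = 200, P4 = 10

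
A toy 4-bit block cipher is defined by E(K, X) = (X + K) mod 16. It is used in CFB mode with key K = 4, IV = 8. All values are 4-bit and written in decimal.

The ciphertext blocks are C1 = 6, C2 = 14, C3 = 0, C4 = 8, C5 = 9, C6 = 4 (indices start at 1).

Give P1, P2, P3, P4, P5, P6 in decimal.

CFB decryption: P_i = C_i ⊕ E(K, C_{i−1}), with C_{0} = IV.
P1: E(K, 8) = 12; 6 ⊕ 12 = 10.
P2: E(K, 6) = 10; 14 ⊕ 10 = 4.
P3: E(K, 14) = 2; 0 ⊕ 2 = 2.
P4: E(K, 0) = 4; 8 ⊕ 4 = 12.
P5: E(K, 8) = 12; 9 ⊕ 12 = 5.
P6: E(K, 9) = 13; 4 ⊕ 13 = 9.

P1 = 10, P2 = 4, P3 = 2, P4 = 12, P5 = 5, P6 = 9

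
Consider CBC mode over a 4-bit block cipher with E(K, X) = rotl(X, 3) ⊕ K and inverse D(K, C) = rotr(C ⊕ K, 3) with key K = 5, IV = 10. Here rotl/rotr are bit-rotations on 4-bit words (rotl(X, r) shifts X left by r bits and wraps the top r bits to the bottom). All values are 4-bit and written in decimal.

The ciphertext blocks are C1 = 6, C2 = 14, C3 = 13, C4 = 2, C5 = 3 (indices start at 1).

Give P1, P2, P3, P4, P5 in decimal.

P1 = 12, P2 = 1, P3 = 15, P4 = 3, P5 = 14

CBC decryption: P_i = D(K, C_i) ⊕ C_{i−1}, with C_{0} = IV.
P1: D(K, 6) = 6; 6 ⊕ 10 = 12.
P2: D(K, 14) = 7; 7 ⊕ 6 = 1.
P3: D(K, 13) = 1; 1 ⊕ 14 = 15.
P4: D(K, 2) = 14; 14 ⊕ 13 = 3.
P5: D(K, 3) = 12; 12 ⊕ 2 = 14.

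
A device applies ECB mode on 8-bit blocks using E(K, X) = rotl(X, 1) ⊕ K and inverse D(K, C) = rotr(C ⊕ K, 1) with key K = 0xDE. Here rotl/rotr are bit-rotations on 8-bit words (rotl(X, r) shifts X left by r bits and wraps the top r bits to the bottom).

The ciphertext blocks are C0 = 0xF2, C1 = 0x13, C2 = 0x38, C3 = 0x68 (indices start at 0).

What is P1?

P1 = 0xE6

ECB decryption: P_i = D(K, C_i).
P1: D(K, 0x13) = 0xE6.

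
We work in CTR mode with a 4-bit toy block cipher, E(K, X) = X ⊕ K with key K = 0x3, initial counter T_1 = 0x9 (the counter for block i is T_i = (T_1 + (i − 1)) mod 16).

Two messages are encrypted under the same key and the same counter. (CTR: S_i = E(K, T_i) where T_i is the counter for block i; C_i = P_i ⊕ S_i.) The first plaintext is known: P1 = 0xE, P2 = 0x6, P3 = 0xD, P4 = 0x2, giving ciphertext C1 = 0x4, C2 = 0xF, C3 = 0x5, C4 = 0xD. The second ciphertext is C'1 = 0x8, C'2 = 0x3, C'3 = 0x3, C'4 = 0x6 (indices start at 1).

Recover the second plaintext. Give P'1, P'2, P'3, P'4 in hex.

P'1 = 0x2, P'2 = 0xA, P'3 = 0xB, P'4 = 0x9

In CTR with a reused counter, both messages share the same keystream S_i, so C_i ⊕ C'_i = P_i ⊕ P'_i and thus P'_i = P_i ⊕ C_i ⊕ C'_i.
P'1: 0xE ⊕ 0x4 ⊕ 0x8 = 0x2.
P'2: 0x6 ⊕ 0xF ⊕ 0x3 = 0xA.
P'3: 0xD ⊕ 0x5 ⊕ 0x3 = 0xB.
P'4: 0x2 ⊕ 0xD ⊕ 0x6 = 0x9.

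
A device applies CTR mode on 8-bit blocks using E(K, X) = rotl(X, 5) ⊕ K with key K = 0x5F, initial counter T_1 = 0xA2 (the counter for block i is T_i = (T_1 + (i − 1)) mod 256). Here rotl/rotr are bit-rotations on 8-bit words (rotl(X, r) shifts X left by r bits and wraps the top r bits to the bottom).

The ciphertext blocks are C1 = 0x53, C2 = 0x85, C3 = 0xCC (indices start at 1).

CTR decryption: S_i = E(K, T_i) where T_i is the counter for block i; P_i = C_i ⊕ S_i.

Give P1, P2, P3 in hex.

P1: T = 0xA2, S = E(K, T) = 0x0B; 0x53 ⊕ 0x0B = 0x58.
P2: T = 0xA3, S = E(K, T) = 0x2B; 0x85 ⊕ 0x2B = 0xAE.
P3: T = 0xA4, S = E(K, T) = 0xCB; 0xCC ⊕ 0xCB = 0x07.

P1 = 0x58, P2 = 0xAE, P3 = 0x07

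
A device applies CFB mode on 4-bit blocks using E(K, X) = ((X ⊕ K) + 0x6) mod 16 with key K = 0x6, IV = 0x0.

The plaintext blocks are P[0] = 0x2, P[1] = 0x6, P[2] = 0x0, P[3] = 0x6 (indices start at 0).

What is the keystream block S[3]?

CFB encryption: C_i = P_i ⊕ E(K, C_{i−1}), with C_{−1} = IV.
C[0]: E(K, 0x0) = 0xC; 0x2 ⊕ 0xC = 0xE.
C[1]: E(K, 0xE) = 0xE; 0x6 ⊕ 0xE = 0x8.
C[2]: E(K, 0x8) = 0x4; 0x0 ⊕ 0x4 = 0x4.
C[3]: E(K, 0x4) = 0x8; 0x6 ⊕ 0x8 = 0xE.
So S[3] = 0x8.

0x8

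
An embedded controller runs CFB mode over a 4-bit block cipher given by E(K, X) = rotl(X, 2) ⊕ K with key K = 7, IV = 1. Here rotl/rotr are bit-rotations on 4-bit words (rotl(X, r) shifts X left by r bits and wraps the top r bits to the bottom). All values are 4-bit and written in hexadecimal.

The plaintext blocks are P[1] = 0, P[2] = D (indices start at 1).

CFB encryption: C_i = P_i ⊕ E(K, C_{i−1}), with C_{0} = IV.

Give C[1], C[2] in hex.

C[1]: E(K, 1) = 3; 0 ⊕ 3 = 3.
C[2]: E(K, 3) = B; D ⊕ B = 6.

C[1] = 3, C[2] = 6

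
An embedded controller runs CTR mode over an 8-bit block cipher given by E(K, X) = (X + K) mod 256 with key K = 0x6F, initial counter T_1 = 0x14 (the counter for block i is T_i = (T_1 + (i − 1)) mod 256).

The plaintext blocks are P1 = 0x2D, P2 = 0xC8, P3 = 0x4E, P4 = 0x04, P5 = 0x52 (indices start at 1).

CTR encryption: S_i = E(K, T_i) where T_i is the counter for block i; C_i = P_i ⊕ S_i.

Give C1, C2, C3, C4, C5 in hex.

C1 = 0xAE, C2 = 0x4C, C3 = 0xCB, C4 = 0x82, C5 = 0xD5

C1: T = 0x14, S = E(K, T) = 0x83; 0x2D ⊕ 0x83 = 0xAE.
C2: T = 0x15, S = E(K, T) = 0x84; 0xC8 ⊕ 0x84 = 0x4C.
C3: T = 0x16, S = E(K, T) = 0x85; 0x4E ⊕ 0x85 = 0xCB.
C4: T = 0x17, S = E(K, T) = 0x86; 0x04 ⊕ 0x86 = 0x82.
C5: T = 0x18, S = E(K, T) = 0x87; 0x52 ⊕ 0x87 = 0xD5.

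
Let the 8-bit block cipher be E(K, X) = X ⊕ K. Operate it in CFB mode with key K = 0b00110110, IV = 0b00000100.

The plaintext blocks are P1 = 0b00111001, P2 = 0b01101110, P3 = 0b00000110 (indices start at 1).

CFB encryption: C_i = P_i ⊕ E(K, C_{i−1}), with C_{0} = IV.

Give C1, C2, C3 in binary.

C1 = 0b00001011, C2 = 0b01010011, C3 = 0b01100011

C1: E(K, 0b00000100) = 0b00110010; 0b00111001 ⊕ 0b00110010 = 0b00001011.
C2: E(K, 0b00001011) = 0b00111101; 0b01101110 ⊕ 0b00111101 = 0b01010011.
C3: E(K, 0b01010011) = 0b01100101; 0b00000110 ⊕ 0b01100101 = 0b01100011.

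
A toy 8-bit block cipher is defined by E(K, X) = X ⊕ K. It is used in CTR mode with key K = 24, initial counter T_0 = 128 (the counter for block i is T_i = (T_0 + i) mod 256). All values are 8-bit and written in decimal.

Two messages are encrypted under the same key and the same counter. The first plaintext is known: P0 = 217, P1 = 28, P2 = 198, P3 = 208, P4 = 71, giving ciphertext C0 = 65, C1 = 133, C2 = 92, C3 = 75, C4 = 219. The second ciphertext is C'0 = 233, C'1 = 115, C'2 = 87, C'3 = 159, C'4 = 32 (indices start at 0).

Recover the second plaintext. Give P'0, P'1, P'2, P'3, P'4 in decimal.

P'0 = 113, P'1 = 234, P'2 = 205, P'3 = 4, P'4 = 188

In CTR with a reused counter, both messages share the same keystream S_i, so C_i ⊕ C'_i = P_i ⊕ P'_i and thus P'_i = P_i ⊕ C_i ⊕ C'_i.
P'0: 217 ⊕ 65 ⊕ 233 = 113.
P'1: 28 ⊕ 133 ⊕ 115 = 234.
P'2: 198 ⊕ 92 ⊕ 87 = 205.
P'3: 208 ⊕ 75 ⊕ 159 = 4.
P'4: 71 ⊕ 219 ⊕ 32 = 188.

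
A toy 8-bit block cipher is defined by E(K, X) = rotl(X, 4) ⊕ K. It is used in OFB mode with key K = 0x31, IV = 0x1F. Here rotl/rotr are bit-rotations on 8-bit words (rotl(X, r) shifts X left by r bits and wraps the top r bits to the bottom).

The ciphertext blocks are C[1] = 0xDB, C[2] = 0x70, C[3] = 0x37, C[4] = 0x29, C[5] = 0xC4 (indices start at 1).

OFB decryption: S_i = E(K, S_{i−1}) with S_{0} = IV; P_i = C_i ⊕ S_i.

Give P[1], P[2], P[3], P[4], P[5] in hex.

P[1]: S = E(K, 0x1F) = 0xC0; 0xDB ⊕ 0xC0 = 0x1B.
P[2]: S = E(K, 0xC0) = 0x3D; 0x70 ⊕ 0x3D = 0x4D.
P[3]: S = E(K, 0x3D) = 0xE2; 0x37 ⊕ 0xE2 = 0xD5.
P[4]: S = E(K, 0xE2) = 0x1F; 0x29 ⊕ 0x1F = 0x36.
P[5]: S = E(K, 0x1F) = 0xC0; 0xC4 ⊕ 0xC0 = 0x04.

P[1] = 0x1B, P[2] = 0x4D, P[3] = 0xD5, P[4] = 0x36, P[5] = 0x04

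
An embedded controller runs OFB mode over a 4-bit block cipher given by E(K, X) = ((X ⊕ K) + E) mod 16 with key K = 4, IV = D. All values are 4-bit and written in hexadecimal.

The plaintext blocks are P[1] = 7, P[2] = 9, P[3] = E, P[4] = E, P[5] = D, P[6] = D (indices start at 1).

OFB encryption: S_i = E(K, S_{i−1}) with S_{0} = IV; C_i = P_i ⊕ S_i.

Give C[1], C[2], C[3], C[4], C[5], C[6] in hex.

C[1] = 0, C[2] = 8, C[3] = D, C[4] = B, C[5] = 2, C[6] = 4

C[1]: S = E(K, D) = 7; 7 ⊕ 7 = 0.
C[2]: S = E(K, 7) = 1; 9 ⊕ 1 = 8.
C[3]: S = E(K, 1) = 3; E ⊕ 3 = D.
C[4]: S = E(K, 3) = 5; E ⊕ 5 = B.
C[5]: S = E(K, 5) = F; D ⊕ F = 2.
C[6]: S = E(K, F) = 9; D ⊕ 9 = 4.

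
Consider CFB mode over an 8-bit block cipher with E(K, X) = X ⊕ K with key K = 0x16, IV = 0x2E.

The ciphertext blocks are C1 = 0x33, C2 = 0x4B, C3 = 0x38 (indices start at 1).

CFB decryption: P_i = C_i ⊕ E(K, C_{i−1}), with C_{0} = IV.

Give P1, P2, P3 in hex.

P1: E(K, 0x2E) = 0x38; 0x33 ⊕ 0x38 = 0x0B.
P2: E(K, 0x33) = 0x25; 0x4B ⊕ 0x25 = 0x6E.
P3: E(K, 0x4B) = 0x5D; 0x38 ⊕ 0x5D = 0x65.

P1 = 0x0B, P2 = 0x6E, P3 = 0x65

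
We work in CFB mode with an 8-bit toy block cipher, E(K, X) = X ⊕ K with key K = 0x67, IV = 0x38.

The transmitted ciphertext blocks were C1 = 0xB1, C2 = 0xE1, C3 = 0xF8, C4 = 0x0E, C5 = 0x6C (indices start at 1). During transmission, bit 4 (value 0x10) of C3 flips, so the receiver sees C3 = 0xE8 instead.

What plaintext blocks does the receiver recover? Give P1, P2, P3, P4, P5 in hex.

P1 = 0xEE, P2 = 0x37, P3 = 0x6E, P4 = 0x81, P5 = 0x05

CFB decryption: P_i = C_i ⊕ E(K, C_{i−1}), with C_{0} = IV.
Only C3 changed, to 0xE8. In CFB, a change in C_i flips the same bit in P_i and garbles P_{i+1}. Decrypting the received ciphertext:
P1: E(K, 0x38) = 0x5F; 0xB1 ⊕ 0x5F = 0xEE.
P2: E(K, 0xB1) = 0xD6; 0xE1 ⊕ 0xD6 = 0x37.
P3: E(K, 0xE1) = 0x86; 0xE8 ⊕ 0x86 = 0x6E.
P4: E(K, 0xE8) = 0x8F; 0x0E ⊕ 0x8F = 0x81.
P5: E(K, 0x0E) = 0x69; 0x6C ⊕ 0x69 = 0x05.
Blocks that differ from the original plaintext: P3, P4.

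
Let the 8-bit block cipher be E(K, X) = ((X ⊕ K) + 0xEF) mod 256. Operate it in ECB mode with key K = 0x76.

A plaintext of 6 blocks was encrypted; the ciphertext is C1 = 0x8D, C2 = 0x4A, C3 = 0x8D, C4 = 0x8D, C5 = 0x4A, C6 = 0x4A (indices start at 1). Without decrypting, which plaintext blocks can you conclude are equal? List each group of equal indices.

ECB encrypts each block independently with the same key, so equal ciphertext blocks imply equal plaintext blocks.
C1 = C3 = C4 = 0x8D, so P1 = P3 = P4.
C2 = C5 = C6 = 0x4A, so P2 = P5 = P6.

P1 = P3 = P4; P2 = P5 = P6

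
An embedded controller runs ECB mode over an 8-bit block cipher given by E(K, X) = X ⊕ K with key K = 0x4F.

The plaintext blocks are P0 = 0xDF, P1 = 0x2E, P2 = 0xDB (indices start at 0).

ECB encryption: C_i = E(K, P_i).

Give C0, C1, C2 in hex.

C0 = 0x90, C1 = 0x61, C2 = 0x94

C0: E(K, 0xDF) = 0x90.
C1: E(K, 0x2E) = 0x61.
C2: E(K, 0xDB) = 0x94.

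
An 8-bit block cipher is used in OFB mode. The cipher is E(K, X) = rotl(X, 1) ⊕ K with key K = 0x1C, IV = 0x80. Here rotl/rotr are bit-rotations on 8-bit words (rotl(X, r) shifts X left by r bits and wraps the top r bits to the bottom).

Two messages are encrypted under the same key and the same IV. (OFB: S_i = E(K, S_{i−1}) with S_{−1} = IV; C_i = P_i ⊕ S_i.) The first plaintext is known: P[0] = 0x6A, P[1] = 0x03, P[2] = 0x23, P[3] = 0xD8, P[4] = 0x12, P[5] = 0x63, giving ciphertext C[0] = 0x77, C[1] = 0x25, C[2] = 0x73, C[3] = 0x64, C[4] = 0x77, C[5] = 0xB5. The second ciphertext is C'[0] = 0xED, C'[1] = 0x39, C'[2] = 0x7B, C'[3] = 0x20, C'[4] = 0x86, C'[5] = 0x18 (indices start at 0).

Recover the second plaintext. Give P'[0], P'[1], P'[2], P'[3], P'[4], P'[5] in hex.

In OFB with a reused IV, both messages share the same keystream S_i, so C_i ⊕ C'_i = P_i ⊕ P'_i and thus P'_i = P_i ⊕ C_i ⊕ C'_i.
P'[0]: 0x6A ⊕ 0x77 ⊕ 0xED = 0xF0.
P'[1]: 0x03 ⊕ 0x25 ⊕ 0x39 = 0x1F.
P'[2]: 0x23 ⊕ 0x73 ⊕ 0x7B = 0x2B.
P'[3]: 0xD8 ⊕ 0x64 ⊕ 0x20 = 0x9C.
P'[4]: 0x12 ⊕ 0x77 ⊕ 0x86 = 0xE3.
P'[5]: 0x63 ⊕ 0xB5 ⊕ 0x18 = 0xCE.

P'[0] = 0xF0, P'[1] = 0x1F, P'[2] = 0x2B, P'[3] = 0x9C, P'[4] = 0xE3, P'[5] = 0xCE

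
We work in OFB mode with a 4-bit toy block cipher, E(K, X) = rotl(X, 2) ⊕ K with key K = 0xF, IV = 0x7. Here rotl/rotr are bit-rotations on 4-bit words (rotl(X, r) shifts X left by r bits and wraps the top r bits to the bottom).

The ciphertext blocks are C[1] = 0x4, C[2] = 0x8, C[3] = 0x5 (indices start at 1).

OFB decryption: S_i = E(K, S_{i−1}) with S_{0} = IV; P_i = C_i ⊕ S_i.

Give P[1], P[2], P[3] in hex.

P[1] = 0x6, P[2] = 0xF, P[3] = 0x7

P[1]: S = E(K, 0x7) = 0x2; 0x4 ⊕ 0x2 = 0x6.
P[2]: S = E(K, 0x2) = 0x7; 0x8 ⊕ 0x7 = 0xF.
P[3]: S = E(K, 0x7) = 0x2; 0x5 ⊕ 0x2 = 0x7.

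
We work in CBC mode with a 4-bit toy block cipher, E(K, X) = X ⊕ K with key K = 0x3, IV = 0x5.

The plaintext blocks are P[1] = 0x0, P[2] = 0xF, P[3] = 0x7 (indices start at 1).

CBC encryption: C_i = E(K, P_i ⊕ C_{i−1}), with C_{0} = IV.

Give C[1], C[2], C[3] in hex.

C[1] = 0x6, C[2] = 0xA, C[3] = 0xE

C[1]: P[1] ⊕ 0x5 = 0x5; E(K, 0x5) = 0x6.
C[2]: P[2] ⊕ 0x6 = 0x9; E(K, 0x9) = 0xA.
C[3]: P[3] ⊕ 0xA = 0xD; E(K, 0xD) = 0xE.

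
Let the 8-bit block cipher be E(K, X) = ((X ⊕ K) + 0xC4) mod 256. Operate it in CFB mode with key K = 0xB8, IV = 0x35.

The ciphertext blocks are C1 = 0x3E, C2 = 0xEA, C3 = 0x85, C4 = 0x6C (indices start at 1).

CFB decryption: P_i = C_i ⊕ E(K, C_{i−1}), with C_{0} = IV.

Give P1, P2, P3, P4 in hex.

P1: E(K, 0x35) = 0x51; 0x3E ⊕ 0x51 = 0x6F.
P2: E(K, 0x3E) = 0x4A; 0xEA ⊕ 0x4A = 0xA0.
P3: E(K, 0xEA) = 0x16; 0x85 ⊕ 0x16 = 0x93.
P4: E(K, 0x85) = 0x01; 0x6C ⊕ 0x01 = 0x6D.

P1 = 0x6F, P2 = 0xA0, P3 = 0x93, P4 = 0x6D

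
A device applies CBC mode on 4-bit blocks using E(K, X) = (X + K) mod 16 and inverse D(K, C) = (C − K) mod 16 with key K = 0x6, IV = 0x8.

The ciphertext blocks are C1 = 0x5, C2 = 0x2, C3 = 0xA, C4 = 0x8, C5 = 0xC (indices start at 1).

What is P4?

CBC decryption: P_i = D(K, C_i) ⊕ C_{i−1}, with C_{0} = IV.
P4: D(K, 0x8) = 0x2; 0x2 ⊕ 0xA = 0x8.

P4 = 0x8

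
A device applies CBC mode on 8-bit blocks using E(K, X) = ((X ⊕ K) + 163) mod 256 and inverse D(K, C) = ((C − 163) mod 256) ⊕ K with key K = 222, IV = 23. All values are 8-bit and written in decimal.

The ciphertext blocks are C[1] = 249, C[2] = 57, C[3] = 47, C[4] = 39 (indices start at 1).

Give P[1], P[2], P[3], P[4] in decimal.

P[1] = 159, P[2] = 177, P[3] = 107, P[4] = 117

CBC decryption: P_i = D(K, C_i) ⊕ C_{i−1}, with C_{0} = IV.
P[1]: D(K, 249) = 136; 136 ⊕ 23 = 159.
P[2]: D(K, 57) = 72; 72 ⊕ 249 = 177.
P[3]: D(K, 47) = 82; 82 ⊕ 57 = 107.
P[4]: D(K, 39) = 90; 90 ⊕ 47 = 117.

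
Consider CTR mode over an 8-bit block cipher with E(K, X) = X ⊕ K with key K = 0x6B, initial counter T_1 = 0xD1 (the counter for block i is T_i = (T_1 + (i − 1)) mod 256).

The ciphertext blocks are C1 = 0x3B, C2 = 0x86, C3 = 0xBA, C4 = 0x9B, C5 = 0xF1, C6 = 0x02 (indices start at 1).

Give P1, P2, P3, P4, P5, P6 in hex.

CTR decryption: S_i = E(K, T_i) where T_i is the counter for block i; P_i = C_i ⊕ S_i.
P1: T = 0xD1, S = E(K, T) = 0xBA; 0x3B ⊕ 0xBA = 0x81.
P2: T = 0xD2, S = E(K, T) = 0xB9; 0x86 ⊕ 0xB9 = 0x3F.
P3: T = 0xD3, S = E(K, T) = 0xB8; 0xBA ⊕ 0xB8 = 0x02.
P4: T = 0xD4, S = E(K, T) = 0xBF; 0x9B ⊕ 0xBF = 0x24.
P5: T = 0xD5, S = E(K, T) = 0xBE; 0xF1 ⊕ 0xBE = 0x4F.
P6: T = 0xD6, S = E(K, T) = 0xBD; 0x02 ⊕ 0xBD = 0xBF.

P1 = 0x81, P2 = 0x3F, P3 = 0x02, P4 = 0x24, P5 = 0x4F, P6 = 0xBF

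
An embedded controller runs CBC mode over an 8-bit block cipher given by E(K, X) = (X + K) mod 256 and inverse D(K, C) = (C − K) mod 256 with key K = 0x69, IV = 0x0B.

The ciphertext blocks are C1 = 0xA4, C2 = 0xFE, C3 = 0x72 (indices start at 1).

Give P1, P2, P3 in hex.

CBC decryption: P_i = D(K, C_i) ⊕ C_{i−1}, with C_{0} = IV.
P1: D(K, 0xA4) = 0x3B; 0x3B ⊕ 0x0B = 0x30.
P2: D(K, 0xFE) = 0x95; 0x95 ⊕ 0xA4 = 0x31.
P3: D(K, 0x72) = 0x09; 0x09 ⊕ 0xFE = 0xF7.

P1 = 0x30, P2 = 0x31, P3 = 0xF7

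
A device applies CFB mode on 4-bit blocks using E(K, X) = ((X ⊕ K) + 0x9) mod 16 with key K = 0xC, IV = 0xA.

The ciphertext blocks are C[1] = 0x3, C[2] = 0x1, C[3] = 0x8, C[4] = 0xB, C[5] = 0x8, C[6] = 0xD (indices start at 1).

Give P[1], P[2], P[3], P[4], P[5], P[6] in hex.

P[1] = 0xC, P[2] = 0x9, P[3] = 0xE, P[4] = 0x6, P[5] = 0x8, P[6] = 0x0

CFB decryption: P_i = C_i ⊕ E(K, C_{i−1}), with C_{0} = IV.
P[1]: E(K, 0xA) = 0xF; 0x3 ⊕ 0xF = 0xC.
P[2]: E(K, 0x3) = 0x8; 0x1 ⊕ 0x8 = 0x9.
P[3]: E(K, 0x1) = 0x6; 0x8 ⊕ 0x6 = 0xE.
P[4]: E(K, 0x8) = 0xD; 0xB ⊕ 0xD = 0x6.
P[5]: E(K, 0xB) = 0x0; 0x8 ⊕ 0x0 = 0x8.
P[6]: E(K, 0x8) = 0xD; 0xD ⊕ 0xD = 0x0.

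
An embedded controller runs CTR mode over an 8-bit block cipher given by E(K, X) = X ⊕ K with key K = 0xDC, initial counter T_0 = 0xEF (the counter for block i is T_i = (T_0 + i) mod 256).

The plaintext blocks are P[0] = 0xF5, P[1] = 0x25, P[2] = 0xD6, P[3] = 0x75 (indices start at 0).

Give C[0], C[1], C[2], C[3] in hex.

C[0] = 0xC6, C[1] = 0x09, C[2] = 0xFB, C[3] = 0x5B

CTR encryption: S_i = E(K, T_i) where T_i is the counter for block i; C_i = P_i ⊕ S_i.
C[0]: T = 0xEF, S = E(K, T) = 0x33; 0xF5 ⊕ 0x33 = 0xC6.
C[1]: T = 0xF0, S = E(K, T) = 0x2C; 0x25 ⊕ 0x2C = 0x09.
C[2]: T = 0xF1, S = E(K, T) = 0x2D; 0xD6 ⊕ 0x2D = 0xFB.
C[3]: T = 0xF2, S = E(K, T) = 0x2E; 0x75 ⊕ 0x2E = 0x5B.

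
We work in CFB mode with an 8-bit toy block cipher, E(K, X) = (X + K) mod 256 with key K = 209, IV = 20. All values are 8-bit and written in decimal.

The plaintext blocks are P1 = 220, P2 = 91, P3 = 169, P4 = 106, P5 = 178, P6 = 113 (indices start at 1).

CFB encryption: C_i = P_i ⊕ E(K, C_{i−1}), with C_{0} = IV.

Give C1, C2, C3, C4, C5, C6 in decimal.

C1: E(K, 20) = 229; 220 ⊕ 229 = 57.
C2: E(K, 57) = 10; 91 ⊕ 10 = 81.
C3: E(K, 81) = 34; 169 ⊕ 34 = 139.
C4: E(K, 139) = 92; 106 ⊕ 92 = 54.
C5: E(K, 54) = 7; 178 ⊕ 7 = 181.
C6: E(K, 181) = 134; 113 ⊕ 134 = 247.

C1 = 57, C2 = 81, C3 = 139, C4 = 54, C5 = 181, C6 = 247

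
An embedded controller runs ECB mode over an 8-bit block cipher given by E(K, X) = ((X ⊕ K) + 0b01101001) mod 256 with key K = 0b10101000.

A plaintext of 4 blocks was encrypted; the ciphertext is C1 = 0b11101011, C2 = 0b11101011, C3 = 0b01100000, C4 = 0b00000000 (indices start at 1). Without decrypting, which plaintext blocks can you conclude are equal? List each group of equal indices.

ECB encrypts each block independently with the same key, so equal ciphertext blocks imply equal plaintext blocks.
C1 = C2 = 0b11101011, so P1 = P2.

P1 = P2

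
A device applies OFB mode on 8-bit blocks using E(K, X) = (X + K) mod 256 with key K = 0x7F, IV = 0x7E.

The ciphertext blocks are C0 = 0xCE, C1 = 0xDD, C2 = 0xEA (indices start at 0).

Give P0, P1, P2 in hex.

P0 = 0x33, P1 = 0xA1, P2 = 0x11

OFB decryption: S_i = E(K, S_{i−1}) with S_{−1} = IV; P_i = C_i ⊕ S_i.
P0: S = E(K, 0x7E) = 0xFD; 0xCE ⊕ 0xFD = 0x33.
P1: S = E(K, 0xFD) = 0x7C; 0xDD ⊕ 0x7C = 0xA1.
P2: S = E(K, 0x7C) = 0xFB; 0xEA ⊕ 0xFB = 0x11.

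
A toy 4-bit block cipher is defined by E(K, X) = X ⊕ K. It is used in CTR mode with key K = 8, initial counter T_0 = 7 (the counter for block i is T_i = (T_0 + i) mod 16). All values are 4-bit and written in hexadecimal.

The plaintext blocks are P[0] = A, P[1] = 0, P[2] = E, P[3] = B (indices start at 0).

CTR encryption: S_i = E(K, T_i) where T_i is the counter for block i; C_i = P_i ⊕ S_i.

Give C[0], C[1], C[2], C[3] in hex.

C[0] = 5, C[1] = 0, C[2] = F, C[3] = 9

C[0]: T = 7, S = E(K, T) = F; A ⊕ F = 5.
C[1]: T = 8, S = E(K, T) = 0; 0 ⊕ 0 = 0.
C[2]: T = 9, S = E(K, T) = 1; E ⊕ 1 = F.
C[3]: T = A, S = E(K, T) = 2; B ⊕ 2 = 9.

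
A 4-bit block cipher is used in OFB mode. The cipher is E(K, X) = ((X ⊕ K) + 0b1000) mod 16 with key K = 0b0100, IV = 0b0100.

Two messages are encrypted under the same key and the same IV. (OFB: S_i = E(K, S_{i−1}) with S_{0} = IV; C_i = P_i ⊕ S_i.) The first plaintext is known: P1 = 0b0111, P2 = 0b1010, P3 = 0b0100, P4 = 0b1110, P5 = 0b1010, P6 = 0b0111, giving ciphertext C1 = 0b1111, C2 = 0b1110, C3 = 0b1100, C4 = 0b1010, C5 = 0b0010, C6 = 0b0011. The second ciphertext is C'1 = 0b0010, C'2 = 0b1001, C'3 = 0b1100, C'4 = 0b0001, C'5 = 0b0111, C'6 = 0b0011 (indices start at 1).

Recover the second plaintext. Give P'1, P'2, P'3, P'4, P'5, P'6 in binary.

P'1 = 0b1010, P'2 = 0b1101, P'3 = 0b0100, P'4 = 0b0101, P'5 = 0b1111, P'6 = 0b0111

In OFB with a reused IV, both messages share the same keystream S_i, so C_i ⊕ C'_i = P_i ⊕ P'_i and thus P'_i = P_i ⊕ C_i ⊕ C'_i.
P'1: 0b0111 ⊕ 0b1111 ⊕ 0b0010 = 0b1010.
P'2: 0b1010 ⊕ 0b1110 ⊕ 0b1001 = 0b1101.
P'3: 0b0100 ⊕ 0b1100 ⊕ 0b1100 = 0b0100.
P'4: 0b1110 ⊕ 0b1010 ⊕ 0b0001 = 0b0101.
P'5: 0b1010 ⊕ 0b0010 ⊕ 0b0111 = 0b1111.
P'6: 0b0111 ⊕ 0b0011 ⊕ 0b0011 = 0b0111.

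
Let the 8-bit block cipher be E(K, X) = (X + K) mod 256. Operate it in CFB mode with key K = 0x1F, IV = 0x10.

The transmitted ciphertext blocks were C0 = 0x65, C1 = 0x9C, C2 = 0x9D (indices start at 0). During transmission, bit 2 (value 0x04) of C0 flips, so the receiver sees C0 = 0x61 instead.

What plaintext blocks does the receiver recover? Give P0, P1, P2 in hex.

P0 = 0x4E, P1 = 0x1C, P2 = 0x26

CFB decryption: P_i = C_i ⊕ E(K, C_{i−1}), with C_{−1} = IV.
Only C0 changed, to 0x61. In CFB, a change in C_i flips the same bit in P_i and garbles P_{i+1}. Decrypting the received ciphertext:
P0: E(K, 0x10) = 0x2F; 0x61 ⊕ 0x2F = 0x4E.
P1: E(K, 0x61) = 0x80; 0x9C ⊕ 0x80 = 0x1C.
P2: E(K, 0x9C) = 0xBB; 0x9D ⊕ 0xBB = 0x26.
Blocks that differ from the original plaintext: P0, P1.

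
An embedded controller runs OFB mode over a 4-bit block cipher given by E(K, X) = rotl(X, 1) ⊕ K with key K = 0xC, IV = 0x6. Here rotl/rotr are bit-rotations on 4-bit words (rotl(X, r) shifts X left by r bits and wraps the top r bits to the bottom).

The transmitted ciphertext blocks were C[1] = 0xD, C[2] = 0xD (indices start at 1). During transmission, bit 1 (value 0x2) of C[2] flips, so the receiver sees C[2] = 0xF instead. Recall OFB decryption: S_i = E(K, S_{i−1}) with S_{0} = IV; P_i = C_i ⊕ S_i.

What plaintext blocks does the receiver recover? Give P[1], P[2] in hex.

Only C[2] changed, to 0xF. In OFB, a change in C_i flips the same bit in P_i only; the keystream is unaffected. Decrypting the received ciphertext:
P[1]: S = E(K, 0x6) = 0x0; 0xD ⊕ 0x0 = 0xD.
P[2]: S = E(K, 0x0) = 0xC; 0xF ⊕ 0xC = 0x3.
Blocks that differ from the original plaintext: P[2].

P[1] = 0xD, P[2] = 0x3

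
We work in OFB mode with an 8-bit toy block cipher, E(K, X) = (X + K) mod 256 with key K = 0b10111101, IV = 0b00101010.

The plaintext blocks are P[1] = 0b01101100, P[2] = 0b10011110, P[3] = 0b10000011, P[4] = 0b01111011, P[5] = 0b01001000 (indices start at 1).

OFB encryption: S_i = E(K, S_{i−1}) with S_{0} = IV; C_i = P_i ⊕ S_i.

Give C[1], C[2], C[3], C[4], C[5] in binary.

C[1] = 0b10001011, C[2] = 0b00111010, C[3] = 0b11100010, C[4] = 0b01100101, C[5] = 0b10010011

C[1]: S = E(K, 0b00101010) = 0b11100111; 0b01101100 ⊕ 0b11100111 = 0b10001011.
C[2]: S = E(K, 0b11100111) = 0b10100100; 0b10011110 ⊕ 0b10100100 = 0b00111010.
C[3]: S = E(K, 0b10100100) = 0b01100001; 0b10000011 ⊕ 0b01100001 = 0b11100010.
C[4]: S = E(K, 0b01100001) = 0b00011110; 0b01111011 ⊕ 0b00011110 = 0b01100101.
C[5]: S = E(K, 0b00011110) = 0b11011011; 0b01001000 ⊕ 0b11011011 = 0b10010011.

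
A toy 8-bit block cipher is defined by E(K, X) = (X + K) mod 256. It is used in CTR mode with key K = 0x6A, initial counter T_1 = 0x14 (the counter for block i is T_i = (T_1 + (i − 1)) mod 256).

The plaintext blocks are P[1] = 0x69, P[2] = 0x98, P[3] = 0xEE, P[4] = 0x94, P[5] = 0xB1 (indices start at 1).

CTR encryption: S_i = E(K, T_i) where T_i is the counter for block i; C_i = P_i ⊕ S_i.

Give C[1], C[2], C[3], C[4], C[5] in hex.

C[1]: T = 0x14, S = E(K, T) = 0x7E; 0x69 ⊕ 0x7E = 0x17.
C[2]: T = 0x15, S = E(K, T) = 0x7F; 0x98 ⊕ 0x7F = 0xE7.
C[3]: T = 0x16, S = E(K, T) = 0x80; 0xEE ⊕ 0x80 = 0x6E.
C[4]: T = 0x17, S = E(K, T) = 0x81; 0x94 ⊕ 0x81 = 0x15.
C[5]: T = 0x18, S = E(K, T) = 0x82; 0xB1 ⊕ 0x82 = 0x33.

C[1] = 0x17, C[2] = 0xE7, C[3] = 0x6E, C[4] = 0x15, C[5] = 0x33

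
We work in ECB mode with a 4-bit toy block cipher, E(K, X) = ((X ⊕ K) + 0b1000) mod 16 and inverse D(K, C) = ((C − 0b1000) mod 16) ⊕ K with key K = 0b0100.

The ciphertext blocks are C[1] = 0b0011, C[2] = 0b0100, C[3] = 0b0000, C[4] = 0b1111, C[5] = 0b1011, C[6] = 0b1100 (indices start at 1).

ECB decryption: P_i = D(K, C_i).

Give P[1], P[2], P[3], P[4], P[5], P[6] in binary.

P[1] = 0b1111, P[2] = 0b1000, P[3] = 0b1100, P[4] = 0b0011, P[5] = 0b0111, P[6] = 0b0000

P[1]: D(K, 0b0011) = 0b1111.
P[2]: D(K, 0b0100) = 0b1000.
P[3]: D(K, 0b0000) = 0b1100.
P[4]: D(K, 0b1111) = 0b0011.
P[5]: D(K, 0b1011) = 0b0111.
P[6]: D(K, 0b1100) = 0b0000.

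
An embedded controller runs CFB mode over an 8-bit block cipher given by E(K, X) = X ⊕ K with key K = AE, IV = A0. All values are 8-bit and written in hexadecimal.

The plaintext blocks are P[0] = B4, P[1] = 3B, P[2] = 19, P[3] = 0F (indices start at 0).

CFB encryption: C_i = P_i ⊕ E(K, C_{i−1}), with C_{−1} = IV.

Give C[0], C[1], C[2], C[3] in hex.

C[0] = BA, C[1] = 2F, C[2] = 98, C[3] = 39

C[0]: E(K, A0) = 0E; B4 ⊕ 0E = BA.
C[1]: E(K, BA) = 14; 3B ⊕ 14 = 2F.
C[2]: E(K, 2F) = 81; 19 ⊕ 81 = 98.
C[3]: E(K, 98) = 36; 0F ⊕ 36 = 39.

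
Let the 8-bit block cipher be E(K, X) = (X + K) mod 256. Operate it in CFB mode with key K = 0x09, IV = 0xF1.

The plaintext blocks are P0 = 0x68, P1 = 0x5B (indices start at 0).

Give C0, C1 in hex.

CFB encryption: C_i = P_i ⊕ E(K, C_{i−1}), with C_{−1} = IV.
C0: E(K, 0xF1) = 0xFA; 0x68 ⊕ 0xFA = 0x92.
C1: E(K, 0x92) = 0x9B; 0x5B ⊕ 0x9B = 0xC0.

C0 = 0x92, C1 = 0xC0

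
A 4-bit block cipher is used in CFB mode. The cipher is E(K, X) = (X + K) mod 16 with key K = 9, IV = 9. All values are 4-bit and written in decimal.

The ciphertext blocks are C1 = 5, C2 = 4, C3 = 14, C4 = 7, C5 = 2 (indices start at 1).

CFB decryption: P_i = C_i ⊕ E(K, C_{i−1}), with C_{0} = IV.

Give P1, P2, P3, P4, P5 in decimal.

P1 = 7, P2 = 10, P3 = 3, P4 = 0, P5 = 2

P1: E(K, 9) = 2; 5 ⊕ 2 = 7.
P2: E(K, 5) = 14; 4 ⊕ 14 = 10.
P3: E(K, 4) = 13; 14 ⊕ 13 = 3.
P4: E(K, 14) = 7; 7 ⊕ 7 = 0.
P5: E(K, 7) = 0; 2 ⊕ 0 = 2.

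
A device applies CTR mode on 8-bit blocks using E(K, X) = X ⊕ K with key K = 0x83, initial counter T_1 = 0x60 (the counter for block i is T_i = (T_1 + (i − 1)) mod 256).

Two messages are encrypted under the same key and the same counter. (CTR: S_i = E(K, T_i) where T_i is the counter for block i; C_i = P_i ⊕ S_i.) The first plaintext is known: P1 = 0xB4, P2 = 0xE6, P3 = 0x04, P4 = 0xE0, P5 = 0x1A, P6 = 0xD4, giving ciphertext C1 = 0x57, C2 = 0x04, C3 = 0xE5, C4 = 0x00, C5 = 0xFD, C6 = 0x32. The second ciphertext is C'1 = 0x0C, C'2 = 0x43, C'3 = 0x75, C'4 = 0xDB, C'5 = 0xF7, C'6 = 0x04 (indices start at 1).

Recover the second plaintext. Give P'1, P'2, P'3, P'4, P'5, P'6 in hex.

In CTR with a reused counter, both messages share the same keystream S_i, so C_i ⊕ C'_i = P_i ⊕ P'_i and thus P'_i = P_i ⊕ C_i ⊕ C'_i.
P'1: 0xB4 ⊕ 0x57 ⊕ 0x0C = 0xEF.
P'2: 0xE6 ⊕ 0x04 ⊕ 0x43 = 0xA1.
P'3: 0x04 ⊕ 0xE5 ⊕ 0x75 = 0x94.
P'4: 0xE0 ⊕ 0x00 ⊕ 0xDB = 0x3B.
P'5: 0x1A ⊕ 0xFD ⊕ 0xF7 = 0x10.
P'6: 0xD4 ⊕ 0x32 ⊕ 0x04 = 0xE2.

P'1 = 0xEF, P'2 = 0xA1, P'3 = 0x94, P'4 = 0x3B, P'5 = 0x10, P'6 = 0xE2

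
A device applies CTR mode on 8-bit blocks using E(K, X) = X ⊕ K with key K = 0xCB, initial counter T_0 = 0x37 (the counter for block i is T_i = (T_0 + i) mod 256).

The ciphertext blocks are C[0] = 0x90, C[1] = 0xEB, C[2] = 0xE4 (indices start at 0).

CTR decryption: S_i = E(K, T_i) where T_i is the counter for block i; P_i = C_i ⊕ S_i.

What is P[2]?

P[2]: T = 0x39, S = E(K, T) = 0xF2; 0xE4 ⊕ 0xF2 = 0x16.

P[2] = 0x16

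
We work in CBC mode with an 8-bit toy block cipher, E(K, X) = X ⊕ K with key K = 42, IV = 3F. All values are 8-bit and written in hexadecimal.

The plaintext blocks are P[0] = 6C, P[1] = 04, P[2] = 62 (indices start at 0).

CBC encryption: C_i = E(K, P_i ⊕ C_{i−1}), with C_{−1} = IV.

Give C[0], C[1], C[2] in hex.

C[0]: P[0] ⊕ 3F = 53; E(K, 53) = 11.
C[1]: P[1] ⊕ 11 = 15; E(K, 15) = 57.
C[2]: P[2] ⊕ 57 = 35; E(K, 35) = 77.

C[0] = 11, C[1] = 57, C[2] = 77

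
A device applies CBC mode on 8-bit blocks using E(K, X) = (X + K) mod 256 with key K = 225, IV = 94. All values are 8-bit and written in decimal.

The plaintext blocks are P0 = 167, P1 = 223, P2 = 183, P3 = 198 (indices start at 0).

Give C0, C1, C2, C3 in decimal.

C0 = 218, C1 = 230, C2 = 50, C3 = 213

CBC encryption: C_i = E(K, P_i ⊕ C_{i−1}), with C_{−1} = IV.
C0: P0 ⊕ 94 = 249; E(K, 249) = 218.
C1: P1 ⊕ 218 = 5; E(K, 5) = 230.
C2: P2 ⊕ 230 = 81; E(K, 81) = 50.
C3: P3 ⊕ 50 = 244; E(K, 244) = 213.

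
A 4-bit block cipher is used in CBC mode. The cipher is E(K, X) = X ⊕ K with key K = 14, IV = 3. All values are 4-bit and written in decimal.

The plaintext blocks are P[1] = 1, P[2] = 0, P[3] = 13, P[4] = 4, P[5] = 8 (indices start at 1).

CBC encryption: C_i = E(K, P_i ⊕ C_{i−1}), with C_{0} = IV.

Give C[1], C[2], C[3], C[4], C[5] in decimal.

C[1]: P[1] ⊕ 3 = 2; E(K, 2) = 12.
C[2]: P[2] ⊕ 12 = 12; E(K, 12) = 2.
C[3]: P[3] ⊕ 2 = 15; E(K, 15) = 1.
C[4]: P[4] ⊕ 1 = 5; E(K, 5) = 11.
C[5]: P[5] ⊕ 11 = 3; E(K, 3) = 13.

C[1] = 12, C[2] = 2, C[3] = 1, C[4] = 11, C[5] = 13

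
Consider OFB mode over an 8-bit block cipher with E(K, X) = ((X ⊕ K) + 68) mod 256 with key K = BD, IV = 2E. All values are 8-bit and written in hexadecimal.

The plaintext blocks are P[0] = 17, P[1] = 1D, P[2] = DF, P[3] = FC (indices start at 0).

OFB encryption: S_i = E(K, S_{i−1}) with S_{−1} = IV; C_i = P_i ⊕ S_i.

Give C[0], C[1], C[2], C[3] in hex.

C[0] = EC, C[1] = B3, C[2] = A4, C[3] = D2

C[0]: S = E(K, 2E) = FB; 17 ⊕ FB = EC.
C[1]: S = E(K, FB) = AE; 1D ⊕ AE = B3.
C[2]: S = E(K, AE) = 7B; DF ⊕ 7B = A4.
C[3]: S = E(K, 7B) = 2E; FC ⊕ 2E = D2.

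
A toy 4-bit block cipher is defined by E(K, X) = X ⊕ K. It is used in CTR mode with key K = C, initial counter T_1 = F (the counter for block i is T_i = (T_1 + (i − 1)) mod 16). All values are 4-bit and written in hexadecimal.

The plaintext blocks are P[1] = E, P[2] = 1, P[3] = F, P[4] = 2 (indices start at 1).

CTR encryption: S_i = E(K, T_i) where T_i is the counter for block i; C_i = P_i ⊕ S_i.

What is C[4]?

C[4] = C

C[1]: T = F, S = E(K, T) = 3; E ⊕ 3 = D.
C[2]: T = 0, S = E(K, T) = C; 1 ⊕ C = D.
C[3]: T = 1, S = E(K, T) = D; F ⊕ D = 2.
C[4]: T = 2, S = E(K, T) = E; 2 ⊕ E = C.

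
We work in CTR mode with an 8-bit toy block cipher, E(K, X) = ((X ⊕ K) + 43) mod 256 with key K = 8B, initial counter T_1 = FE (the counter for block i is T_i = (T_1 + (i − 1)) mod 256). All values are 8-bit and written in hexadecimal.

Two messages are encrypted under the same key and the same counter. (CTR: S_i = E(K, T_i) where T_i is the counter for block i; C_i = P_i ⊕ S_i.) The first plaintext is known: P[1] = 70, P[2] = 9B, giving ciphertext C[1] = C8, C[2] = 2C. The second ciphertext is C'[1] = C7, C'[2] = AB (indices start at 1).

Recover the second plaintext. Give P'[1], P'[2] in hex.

P'[1] = 7F, P'[2] = 1C

In CTR with a reused counter, both messages share the same keystream S_i, so C_i ⊕ C'_i = P_i ⊕ P'_i and thus P'_i = P_i ⊕ C_i ⊕ C'_i.
P'[1]: 70 ⊕ C8 ⊕ C7 = 7F.
P'[2]: 9B ⊕ 2C ⊕ AB = 1C.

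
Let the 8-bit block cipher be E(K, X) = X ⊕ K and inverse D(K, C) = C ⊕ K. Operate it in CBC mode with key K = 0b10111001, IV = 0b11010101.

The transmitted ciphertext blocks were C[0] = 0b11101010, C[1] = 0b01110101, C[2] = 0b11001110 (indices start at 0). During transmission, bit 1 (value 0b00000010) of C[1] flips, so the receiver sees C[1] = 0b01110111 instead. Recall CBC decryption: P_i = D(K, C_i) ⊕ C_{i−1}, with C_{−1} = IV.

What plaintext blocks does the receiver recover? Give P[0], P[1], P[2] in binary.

P[0] = 0b10000110, P[1] = 0b00100100, P[2] = 0b00000000

Only C[1] changed, to 0b01110111. In CBC, a change in C_i garbles P_i and flips the same bit in P_{i+1}. Decrypting the received ciphertext:
P[0]: D(K, 0b11101010) = 0b01010011; 0b01010011 ⊕ 0b11010101 = 0b10000110.
P[1]: D(K, 0b01110111) = 0b11001110; 0b11001110 ⊕ 0b11101010 = 0b00100100.
P[2]: D(K, 0b11001110) = 0b01110111; 0b01110111 ⊕ 0b01110111 = 0b00000000.
Blocks that differ from the original plaintext: P[1], P[2].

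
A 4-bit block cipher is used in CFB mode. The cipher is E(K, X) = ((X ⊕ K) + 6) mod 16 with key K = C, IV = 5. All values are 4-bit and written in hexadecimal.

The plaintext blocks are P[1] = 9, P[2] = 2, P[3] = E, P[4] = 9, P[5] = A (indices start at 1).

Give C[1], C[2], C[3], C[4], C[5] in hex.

C[1] = 6, C[2] = 2, C[3] = A, C[4] = 5, C[5] = 5

CFB encryption: C_i = P_i ⊕ E(K, C_{i−1}), with C_{0} = IV.
C[1]: E(K, 5) = F; 9 ⊕ F = 6.
C[2]: E(K, 6) = 0; 2 ⊕ 0 = 2.
C[3]: E(K, 2) = 4; E ⊕ 4 = A.
C[4]: E(K, A) = C; 9 ⊕ C = 5.
C[5]: E(K, 5) = F; A ⊕ F = 5.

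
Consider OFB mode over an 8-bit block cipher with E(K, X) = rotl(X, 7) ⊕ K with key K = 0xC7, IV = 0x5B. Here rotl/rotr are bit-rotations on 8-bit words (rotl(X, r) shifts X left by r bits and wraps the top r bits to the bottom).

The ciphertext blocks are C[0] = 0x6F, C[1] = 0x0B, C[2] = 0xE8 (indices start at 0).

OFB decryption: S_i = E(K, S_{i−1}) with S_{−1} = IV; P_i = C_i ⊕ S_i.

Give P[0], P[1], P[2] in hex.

P[0] = 0x05, P[1] = 0xF9, P[2] = 0x56

P[0]: S = E(K, 0x5B) = 0x6A; 0x6F ⊕ 0x6A = 0x05.
P[1]: S = E(K, 0x6A) = 0xF2; 0x0B ⊕ 0xF2 = 0xF9.
P[2]: S = E(K, 0xF2) = 0xBE; 0xE8 ⊕ 0xBE = 0x56.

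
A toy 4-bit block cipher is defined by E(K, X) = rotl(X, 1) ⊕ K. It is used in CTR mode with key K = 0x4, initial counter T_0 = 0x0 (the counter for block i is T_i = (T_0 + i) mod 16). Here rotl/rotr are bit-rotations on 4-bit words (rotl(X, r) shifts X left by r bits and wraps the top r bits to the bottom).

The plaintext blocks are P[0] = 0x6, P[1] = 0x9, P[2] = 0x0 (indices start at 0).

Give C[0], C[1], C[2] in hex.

C[0] = 0x2, C[1] = 0xF, C[2] = 0x0

CTR encryption: S_i = E(K, T_i) where T_i is the counter for block i; C_i = P_i ⊕ S_i.
C[0]: T = 0x0, S = E(K, T) = 0x4; 0x6 ⊕ 0x4 = 0x2.
C[1]: T = 0x1, S = E(K, T) = 0x6; 0x9 ⊕ 0x6 = 0xF.
C[2]: T = 0x2, S = E(K, T) = 0x0; 0x0 ⊕ 0x0 = 0x0.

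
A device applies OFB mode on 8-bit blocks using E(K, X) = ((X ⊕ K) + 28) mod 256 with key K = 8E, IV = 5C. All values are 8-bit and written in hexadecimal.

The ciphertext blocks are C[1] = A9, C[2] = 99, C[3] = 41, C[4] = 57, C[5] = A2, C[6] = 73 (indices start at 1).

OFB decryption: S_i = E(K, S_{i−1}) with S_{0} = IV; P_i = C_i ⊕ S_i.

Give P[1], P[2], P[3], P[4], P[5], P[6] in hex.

P[1] = 53, P[2] = 05, P[3] = 7B, P[4] = 8B, P[5] = D8, P[6] = 6F

P[1]: S = E(K, 5C) = FA; A9 ⊕ FA = 53.
P[2]: S = E(K, FA) = 9C; 99 ⊕ 9C = 05.
P[3]: S = E(K, 9C) = 3A; 41 ⊕ 3A = 7B.
P[4]: S = E(K, 3A) = DC; 57 ⊕ DC = 8B.
P[5]: S = E(K, DC) = 7A; A2 ⊕ 7A = D8.
P[6]: S = E(K, 7A) = 1C; 73 ⊕ 1C = 6F.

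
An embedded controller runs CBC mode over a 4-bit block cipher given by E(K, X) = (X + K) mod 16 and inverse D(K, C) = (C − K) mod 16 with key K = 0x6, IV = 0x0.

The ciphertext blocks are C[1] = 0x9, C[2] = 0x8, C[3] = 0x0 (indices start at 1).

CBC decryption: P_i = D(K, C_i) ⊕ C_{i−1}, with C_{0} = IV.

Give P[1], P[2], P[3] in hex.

P[1]: D(K, 0x9) = 0x3; 0x3 ⊕ 0x0 = 0x3.
P[2]: D(K, 0x8) = 0x2; 0x2 ⊕ 0x9 = 0xB.
P[3]: D(K, 0x0) = 0xA; 0xA ⊕ 0x8 = 0x2.

P[1] = 0x3, P[2] = 0xB, P[3] = 0x2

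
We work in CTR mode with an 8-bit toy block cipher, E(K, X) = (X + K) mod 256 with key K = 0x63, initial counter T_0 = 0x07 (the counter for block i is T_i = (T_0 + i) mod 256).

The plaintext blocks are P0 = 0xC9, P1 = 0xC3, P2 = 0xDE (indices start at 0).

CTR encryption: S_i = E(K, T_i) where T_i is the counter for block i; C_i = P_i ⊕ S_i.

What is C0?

C0: T = 0x07, S = E(K, T) = 0x6A; 0xC9 ⊕ 0x6A = 0xA3.

C0 = 0xA3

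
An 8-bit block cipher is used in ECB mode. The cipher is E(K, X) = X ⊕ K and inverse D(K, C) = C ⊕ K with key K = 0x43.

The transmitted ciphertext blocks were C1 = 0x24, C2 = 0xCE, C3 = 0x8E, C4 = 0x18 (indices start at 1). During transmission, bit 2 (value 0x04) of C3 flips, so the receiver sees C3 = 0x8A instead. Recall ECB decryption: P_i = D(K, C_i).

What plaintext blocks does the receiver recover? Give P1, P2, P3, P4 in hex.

Only C3 changed, to 0x8A. In ECB, a change in C_i affects only P_i. Decrypting the received ciphertext:
P1: D(K, 0x24) = 0x67.
P2: D(K, 0xCE) = 0x8D.
P3: D(K, 0x8A) = 0xC9.
P4: D(K, 0x18) = 0x5B.
Blocks that differ from the original plaintext: P3.

P1 = 0x67, P2 = 0x8D, P3 = 0xC9, P4 = 0x5B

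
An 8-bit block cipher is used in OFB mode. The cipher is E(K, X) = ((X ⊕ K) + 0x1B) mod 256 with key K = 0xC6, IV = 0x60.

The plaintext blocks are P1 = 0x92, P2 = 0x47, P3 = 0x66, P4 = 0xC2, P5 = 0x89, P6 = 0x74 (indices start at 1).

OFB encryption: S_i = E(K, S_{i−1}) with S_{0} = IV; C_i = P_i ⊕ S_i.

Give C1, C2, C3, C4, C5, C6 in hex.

C1: S = E(K, 0x60) = 0xC1; 0x92 ⊕ 0xC1 = 0x53.
C2: S = E(K, 0xC1) = 0x22; 0x47 ⊕ 0x22 = 0x65.
C3: S = E(K, 0x22) = 0xFF; 0x66 ⊕ 0xFF = 0x99.
C4: S = E(K, 0xFF) = 0x54; 0xC2 ⊕ 0x54 = 0x96.
C5: S = E(K, 0x54) = 0xAD; 0x89 ⊕ 0xAD = 0x24.
C6: S = E(K, 0xAD) = 0x86; 0x74 ⊕ 0x86 = 0xF2.

C1 = 0x53, C2 = 0x65, C3 = 0x99, C4 = 0x96, C5 = 0x24, C6 = 0xF2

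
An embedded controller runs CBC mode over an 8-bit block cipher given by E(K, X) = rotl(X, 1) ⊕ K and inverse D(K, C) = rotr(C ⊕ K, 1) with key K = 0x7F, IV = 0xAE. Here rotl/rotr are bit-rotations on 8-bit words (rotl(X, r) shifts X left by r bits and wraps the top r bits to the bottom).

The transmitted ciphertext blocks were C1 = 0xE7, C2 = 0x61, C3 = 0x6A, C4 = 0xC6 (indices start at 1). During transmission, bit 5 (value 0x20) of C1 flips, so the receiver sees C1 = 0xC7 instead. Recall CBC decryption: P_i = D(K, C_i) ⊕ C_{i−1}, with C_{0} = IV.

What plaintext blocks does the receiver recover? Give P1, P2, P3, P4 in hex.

P1 = 0xF2, P2 = 0xC8, P3 = 0xEB, P4 = 0xB6

Only C1 changed, to 0xC7. In CBC, a change in C_i garbles P_i and flips the same bit in P_{i+1}. Decrypting the received ciphertext:
P1: D(K, 0xC7) = 0x5C; 0x5C ⊕ 0xAE = 0xF2.
P2: D(K, 0x61) = 0x0F; 0x0F ⊕ 0xC7 = 0xC8.
P3: D(K, 0x6A) = 0x8A; 0x8A ⊕ 0x61 = 0xEB.
P4: D(K, 0xC6) = 0xDC; 0xDC ⊕ 0x6A = 0xB6.
Blocks that differ from the original plaintext: P1, P2.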